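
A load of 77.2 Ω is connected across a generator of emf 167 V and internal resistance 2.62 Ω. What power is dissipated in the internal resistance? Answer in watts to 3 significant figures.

11.5 W

The source's internal resistance is just another series element carrying I; its dissipation is I²r.
I = ε / (r + R) = 167 / (2.62 + 77.2) = 2.092 A
P_int = I² r = (2.092)² × 2.62 = 11.47 W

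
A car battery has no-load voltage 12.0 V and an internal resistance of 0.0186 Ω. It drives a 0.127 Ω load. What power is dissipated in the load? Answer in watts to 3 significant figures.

With r and R in series, I = ε/(r+R); the load dissipates I²R.
I = ε / (r + R) = 12.0 / (0.0186 + 0.127) = 82.42 A
P_load = I² R = (82.42)² × 0.127 = 862.7 W

863 W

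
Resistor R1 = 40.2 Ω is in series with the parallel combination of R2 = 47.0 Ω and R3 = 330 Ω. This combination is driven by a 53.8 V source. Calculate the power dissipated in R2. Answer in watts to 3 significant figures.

Collapse R2‖R3 to a single equivalent, reducing the network to two series elements.
R_p = (47.0×330)/(47.0+330) = 41.14 Ω
R_total = 40.2 + 41.14 = 81.34 Ω
I = V / R_total = 53.8 / 81.34 = 0.6614 A
Voltage across the parallel pair: V_p = I × R_p = 0.6614 × 41.14 = 27.21 V
With V_p across R2, its power is V_p²/R2.
P_R2 = (27.21)² / 47.0 = 15.75 W

15.8 W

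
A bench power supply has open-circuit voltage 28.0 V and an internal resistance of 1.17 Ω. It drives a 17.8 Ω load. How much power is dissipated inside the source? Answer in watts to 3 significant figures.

r is in series with the load, so it carries the full circuit current — the loss in it is I²r.
I = ε / (r + R) = 28.0 / (1.17 + 17.8) = 1.476 A
P_int = I² r = (1.476)² × 1.17 = 2.549 W

2.55 W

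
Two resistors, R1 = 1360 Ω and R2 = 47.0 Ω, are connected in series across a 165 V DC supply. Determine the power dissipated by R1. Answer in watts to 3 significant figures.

Every series element carries the same I. Get I from the total resistance, then P = I² × R1.
R_total = 1360 + 47.0 = 1407 Ω
I = V / R_total = 165 / 1407 = 0.1173 A
P_R1 = I² × R1 = (0.1173)² × 1360 = 18.70 W

18.7 W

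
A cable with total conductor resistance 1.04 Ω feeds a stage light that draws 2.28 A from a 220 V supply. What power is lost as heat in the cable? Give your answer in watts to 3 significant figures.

The cable and load are in series, so the same current flows in both; the loss is I²R_line.
The cable carries the full 2.28 A.
P_line = I² R_line = (2.280)² × 1.04 = 5.406 W

5.41 W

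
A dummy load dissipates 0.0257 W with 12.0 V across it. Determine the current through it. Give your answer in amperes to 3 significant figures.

0.00214 A

Inverting the appropriate power form: I = P / V.
I = 0.0257 / 12.0 = 0.002142 A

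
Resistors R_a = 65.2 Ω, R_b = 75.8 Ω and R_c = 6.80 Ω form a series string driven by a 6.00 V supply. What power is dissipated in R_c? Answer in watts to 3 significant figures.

The current is common to all series resistors; compute it, then apply P = I²R for the target.
R_total = 65.2 + 75.8 + 6.80 = 147.8 Ω
I = V / R_total = 6.00 / 147.8 = 0.04060 A
P_R_c = I² × R_c = (0.04060)² × 6.80 = 0.01121 W

0.0112 W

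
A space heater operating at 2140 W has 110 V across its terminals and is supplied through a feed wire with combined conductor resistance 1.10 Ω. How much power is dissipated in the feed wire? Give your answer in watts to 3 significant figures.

The feed wire is a series resistance carrying the load current; its dissipation is I²R_line.
I = P / V = 2140 / 110 = 19.45 A through the feed wire.
P_line = I² R_line = (19.45)² × 1.10 = 416.3 W

416 W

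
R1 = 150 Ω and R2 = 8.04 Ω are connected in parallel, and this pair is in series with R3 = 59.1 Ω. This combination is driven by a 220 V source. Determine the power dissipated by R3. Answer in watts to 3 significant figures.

642 W

Reduce the parallel combination to a single R_p; the circuit then becomes R_p in series with the remaining resistor.
R_p = (150×8.04)/(150+8.04) = 7.631 Ω
R_total = R_p + 59.1 = 7.631 + 59.1 = 66.73 Ω
I = V / R_total = 220 / 66.73 = 3.297 A
R3 is the series element, so its power is I²R.
P_R3 = (3.297)² × 59.1 = 642.4 W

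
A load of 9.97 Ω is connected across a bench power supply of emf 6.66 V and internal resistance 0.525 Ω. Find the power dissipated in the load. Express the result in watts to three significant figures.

Find the circuit current first, then P = I²R for the load (series elements share I).
I = ε / (r + R) = 6.66 / (0.525 + 9.97) = 0.6346 A
P_load = I² R = (0.6346)² × 9.97 = 4.015 W

4.01 W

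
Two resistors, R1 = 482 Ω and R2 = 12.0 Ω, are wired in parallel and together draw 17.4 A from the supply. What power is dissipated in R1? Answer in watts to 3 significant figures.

86.1 W

Only the total current is stated, so first find the parallel equivalent to get the voltage across the combination.
1/R_eq = 1/482 + 1/12.0 ⇒ R_eq = 11.71 Ω
V = I_total × R_eq = 17.40 × 11.71 = 203.7 V
P_R1 = V² / R1 = (203.7)² / 482 = 86.11 W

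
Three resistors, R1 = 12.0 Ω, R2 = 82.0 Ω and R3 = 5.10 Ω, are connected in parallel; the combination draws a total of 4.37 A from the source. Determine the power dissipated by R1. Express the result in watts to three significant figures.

18.7 W

Parallel branches share V, not I — compute V via R_eq, then use V²/R for the target branch.
1/R_eq = 1/12.0 + 1/82.0 + 1/5.10 ⇒ R_eq = 3.429 Ω
V = I_total × R_eq = 4.370 × 3.429 = 14.99 V
P_R1 = V² / R1 = (14.99)² / 12.0 = 18.71 W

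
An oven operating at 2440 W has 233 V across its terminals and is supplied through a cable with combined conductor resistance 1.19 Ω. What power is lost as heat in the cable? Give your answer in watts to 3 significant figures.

131 W

Line loss is just I²R for the cable — we know both I and R_line directly.
I = P / V = 2440 / 233 = 10.47 A through the cable.
P_line = I² R_line = (10.47)² × 1.19 = 130.5 W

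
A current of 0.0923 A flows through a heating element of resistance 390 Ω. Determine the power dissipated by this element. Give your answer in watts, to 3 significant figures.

3.32 W

Current and resistance are given, so P = I²R is the direct form.
P = (0.09230 A)² × 390 Ω = 3.323 W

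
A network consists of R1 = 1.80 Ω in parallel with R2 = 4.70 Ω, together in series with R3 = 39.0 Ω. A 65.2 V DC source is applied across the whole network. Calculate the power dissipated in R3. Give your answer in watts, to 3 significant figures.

Collapse the R1‖R2 pair into one equivalent R_p; then R_p and R3 form a series string.
R_p = (1.80×4.70)/(1.80+4.70) = 1.302 Ω
R_total = R_p + 39.0 = 1.302 + 39.0 = 40.30 Ω
I = V / R_total = 65.2 / 40.30 = 1.618 A
All the supply current flows through R3; use P = I²R3.
P_R3 = (1.618)² × 39.0 = 102.1 W

102 W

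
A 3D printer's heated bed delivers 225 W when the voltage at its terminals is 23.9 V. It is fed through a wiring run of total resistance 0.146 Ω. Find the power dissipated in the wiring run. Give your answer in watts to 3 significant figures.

12.9 W

The wiring run and load are in series, so the same current flows in both; the loss is I²R_line.
I = P / V = 225 / 23.9 = 9.414 A through the wiring run.
P_line = I² R_line = (9.414)² × 0.146 = 12.94 W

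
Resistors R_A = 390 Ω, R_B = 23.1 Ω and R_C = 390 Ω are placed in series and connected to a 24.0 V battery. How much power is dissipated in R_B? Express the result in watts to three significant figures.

Series elements share the same current, so find I first, then use P = I²R.
R_total = 390 + 23.1 + 390 = 803.1 Ω
I = V / R_total = 24.0 / 803.1 = 0.02988 A
P_R_B = I² × R_B = (0.02988)² × 23.1 = 0.02063 W

0.0206 W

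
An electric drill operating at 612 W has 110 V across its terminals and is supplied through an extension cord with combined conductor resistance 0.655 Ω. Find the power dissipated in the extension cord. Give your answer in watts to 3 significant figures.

20.3 W

Only the current and the line resistance are needed for the I²R loss.
I = P / V = 612 / 110 = 5.564 A through the extension cord.
P_line = I² R_line = (5.564)² × 0.655 = 20.27 W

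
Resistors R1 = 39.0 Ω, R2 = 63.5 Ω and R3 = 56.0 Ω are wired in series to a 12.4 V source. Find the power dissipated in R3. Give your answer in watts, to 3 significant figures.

Series elements share the same current, so find I first, then use P = I²R.
R_total = 39.0 + 63.5 + 56.0 = 158.5 Ω
I = V / R_total = 12.4 / 158.5 = 0.07823 A
P_R3 = I² × R3 = (0.07823)² × 56.0 = 0.3427 W

0.343 W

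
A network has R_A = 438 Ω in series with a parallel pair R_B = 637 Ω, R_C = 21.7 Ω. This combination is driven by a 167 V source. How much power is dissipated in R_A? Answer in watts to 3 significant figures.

58.0 W

Replace R_B and R_C with their parallel equivalent so the circuit becomes R_A in series with R_p.
R_p = (637×21.7)/(637+21.7) = 20.99 Ω
R_total = 438 + 20.99 = 459.0 Ω
I = V / R_total = 167 / 459.0 = 0.3638 A
R_A is in the main series path, so its power is I²R_A.
P_R_A = (0.3638)² × 438 = 57.98 W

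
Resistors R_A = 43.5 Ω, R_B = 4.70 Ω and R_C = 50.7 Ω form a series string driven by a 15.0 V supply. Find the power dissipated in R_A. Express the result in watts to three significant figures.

Series elements share the same current, so find I first, then use P = I²R.
R_total = 43.5 + 4.70 + 50.7 = 98.90 Ω
I = V / R_total = 15.0 / 98.90 = 0.1517 A
P_R_A = I² × R_A = (0.1517)² × 43.5 = 1.001 W

1.00 W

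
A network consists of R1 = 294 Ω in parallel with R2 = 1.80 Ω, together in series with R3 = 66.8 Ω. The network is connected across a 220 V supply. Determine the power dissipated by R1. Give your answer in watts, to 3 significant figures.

Reduce the parallel combination to a single R_p; the circuit then becomes R_p in series with the remaining resistor.
R_p = (294×1.80)/(294+1.80) = 1.789 Ω
R_total = R_p + 66.8 = 1.789 + 66.8 = 68.59 Ω
I = V / R_total = 220 / 68.59 = 3.208 A
Voltage across the parallel pair: V_p = I × R_p = 3.208 × 1.789 = 5.738 V
R1 has V_p across it, so P = V_p²/R1.
P_R1 = (5.738)² / 294 = 0.1120 W

0.112 W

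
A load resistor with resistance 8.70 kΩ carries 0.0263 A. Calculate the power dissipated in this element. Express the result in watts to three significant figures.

Current and resistance are given, so P = I²R is the direct form.
P = (0.02630 A)² × 8700 Ω = 6.018 W

6.02 W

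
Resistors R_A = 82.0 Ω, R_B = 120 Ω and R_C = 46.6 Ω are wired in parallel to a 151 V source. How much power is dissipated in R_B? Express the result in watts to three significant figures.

190 W

R_B sits directly across the source, so P = V²/R with V = 151 V.
P_R_B = V² / R_B = (151)² / 120 Ω = 190.0 W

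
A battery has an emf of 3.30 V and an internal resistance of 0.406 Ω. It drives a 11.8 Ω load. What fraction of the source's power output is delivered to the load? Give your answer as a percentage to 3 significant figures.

η = P_load/(P_load+P_int) = I²R/(I²R+I²r) = R/(R+r) — the I² cancels for series elements.
η = R / (R + r) = 11.8 / (11.8 + 0.406) = 0.9667

96.7 %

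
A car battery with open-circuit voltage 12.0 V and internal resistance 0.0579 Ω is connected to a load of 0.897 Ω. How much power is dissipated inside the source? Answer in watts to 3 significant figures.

Internal loss is I²r, with I set by the total series resistance r+R.
I = ε / (r + R) = 12.0 / (0.0579 + 0.897) = 12.57 A
P_int = I² r = (12.57)² × 0.0579 = 9.144 W

9.14 W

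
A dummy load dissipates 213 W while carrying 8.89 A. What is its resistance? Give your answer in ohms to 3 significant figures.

2.70 Ω

From P = V I = I²R = V²/R, with the two given quantities we get R = P / I².
R = 213 / (8.890)² = 2.695 Ω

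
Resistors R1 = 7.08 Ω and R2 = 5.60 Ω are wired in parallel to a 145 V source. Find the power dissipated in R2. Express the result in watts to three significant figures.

3750 W

Every branch has 145 V across it, so for R2 the power is simply V²/R.
P_R2 = V² / R2 = (145)² / 5.60 Ω = 3754 W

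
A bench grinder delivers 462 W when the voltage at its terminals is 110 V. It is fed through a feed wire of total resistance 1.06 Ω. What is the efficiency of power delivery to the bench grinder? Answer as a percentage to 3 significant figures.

I = P / V = 462 / 110 = 4.200 A through the feed wire.
P_line = I² R_line = (4.200)² × 1.06 = 18.70 W
P_source = P_load + P_line = 462.0 + 18.70 = 480.7 W
η = P_load / P_source = 462.0 / 480.7 = 0.9611

96.1 %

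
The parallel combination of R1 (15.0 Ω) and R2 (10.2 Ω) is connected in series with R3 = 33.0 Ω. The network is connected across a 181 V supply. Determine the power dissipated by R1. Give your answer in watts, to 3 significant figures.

First find R_p for the parallel pair, then treat R_p + R3 as a series loop.
R_p = (15.0×10.2)/(15.0+10.2) = 6.071 Ω
R_total = R_p + 33.0 = 6.071 + 33.0 = 39.07 Ω
I = V / R_total = 181 / 39.07 = 4.633 A
Voltage across the parallel pair: V_p = I × R_p = 4.633 × 6.071 = 28.13 V
R1 has V_p across it, so P = V_p²/R1.
P_R1 = (28.13)² / 15.0 = 52.74 W

52.7 W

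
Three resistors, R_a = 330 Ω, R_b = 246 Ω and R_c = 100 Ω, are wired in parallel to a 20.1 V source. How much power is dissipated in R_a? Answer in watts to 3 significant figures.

1.22 W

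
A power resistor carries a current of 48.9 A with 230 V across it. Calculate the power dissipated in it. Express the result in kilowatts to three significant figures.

11.2 kW

With V and I both given, power follows immediately from P = V I.
P = 230 V × 48.90 A = 11250 W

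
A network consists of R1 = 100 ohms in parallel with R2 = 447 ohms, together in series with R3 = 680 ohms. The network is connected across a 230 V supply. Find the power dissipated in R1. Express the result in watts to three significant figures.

6.09 W

Collapse the R1‖R2 pair into one equivalent R_p; then R_p and R3 form a series string.
R_p = (100×447)/(100+447) = 81.72 Ω
R_total = R_p + 680 = 81.72 + 680 = 761.7 Ω
I = V / R_total = 230 / 761.7 = 0.3019 A
Voltage across the parallel pair: V_p = I × R_p = 0.3019 × 81.72 = 24.67 V
R1 sits across V_p; its power is V_p²/R.
P_R1 = (24.67)² / 100 = 6.088 W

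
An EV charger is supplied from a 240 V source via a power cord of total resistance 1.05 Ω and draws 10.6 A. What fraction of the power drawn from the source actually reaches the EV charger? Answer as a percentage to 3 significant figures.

95.4 %

The power cord carries the full 10.6 A.
P_line = I² R_line = (10.60)² × 1.05 = 118.0 W
P_source = V I = 240 × 10.60 = 2544 W; P_load = 2426 W
η = P_load / P_source = 2426 / 2544 = 0.9536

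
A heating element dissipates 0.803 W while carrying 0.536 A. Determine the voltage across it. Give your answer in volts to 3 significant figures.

1.50 V

Rearranging the power relation for the two known quantities gives V = P / I.
V = 0.803 / 0.5360 = 1.498 V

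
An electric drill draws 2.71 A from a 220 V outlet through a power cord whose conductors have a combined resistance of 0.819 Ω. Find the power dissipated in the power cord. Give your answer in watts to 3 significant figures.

6.01 W

Line loss is just I²R for the cable — we know both I and R_line directly.
The power cord carries the full 2.71 A.
P_line = I² R_line = (2.710)² × 0.819 = 6.015 W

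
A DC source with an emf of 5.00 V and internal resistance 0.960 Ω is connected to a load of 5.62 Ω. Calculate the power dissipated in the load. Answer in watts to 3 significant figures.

With r and R in series, I = ε/(r+R); the load dissipates I²R.
I = ε / (r + R) = 5.00 / (0.960 + 5.62) = 0.7599 A
P_load = I² R = (0.7599)² × 5.62 = 3.245 W

3.25 W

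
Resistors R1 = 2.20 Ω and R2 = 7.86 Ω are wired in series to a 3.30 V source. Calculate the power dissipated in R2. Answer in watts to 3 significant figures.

0.846 W

Every series element carries the same I. Get I from the total resistance, then P = I² × R2.
R_total = 2.20 + 7.86 = 10.06 Ω
I = V / R_total = 3.30 / 10.06 = 0.3280 A
P_R2 = I² × R2 = (0.3280)² × 7.86 = 0.8458 W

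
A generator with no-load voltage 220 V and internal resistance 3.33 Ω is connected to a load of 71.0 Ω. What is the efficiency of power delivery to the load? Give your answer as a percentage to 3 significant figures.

η = P_load/(P_load+P_int) = I²R/(I²R+I²r) = R/(R+r) — the I² cancels for series elements.
η = R / (R + r) = 71.0 / (71.0 + 3.33) = 0.9552

95.5 %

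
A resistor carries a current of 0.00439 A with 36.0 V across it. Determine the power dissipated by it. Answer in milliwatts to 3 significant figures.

Since both terminal voltage and current are stated, P = V I gives the power in one step.
P = 36.0 V × 0.004390 A = 0.1580 W

158 mW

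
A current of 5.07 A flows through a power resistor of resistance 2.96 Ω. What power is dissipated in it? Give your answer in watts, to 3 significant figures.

76.1 W

Knowing I and R, the power is just I²R — no need to find V first.
P = (5.070 A)² × 2.96 Ω = 76.09 W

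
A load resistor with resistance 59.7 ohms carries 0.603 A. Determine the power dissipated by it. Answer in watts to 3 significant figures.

21.7 W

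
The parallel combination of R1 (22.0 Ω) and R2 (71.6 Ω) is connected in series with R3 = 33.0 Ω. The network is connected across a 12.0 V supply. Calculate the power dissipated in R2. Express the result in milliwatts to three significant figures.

229 mW

First find R_p for the parallel pair, then treat R_p + R3 as a series loop.
R_p = (22.0×71.6)/(22.0+71.6) = 16.83 Ω
R_total = R_p + 33.0 = 16.83 + 33.0 = 49.83 Ω
I = V / R_total = 12.0 / 49.83 = 0.2408 A
Voltage across the parallel pair: V_p = I × R_p = 0.2408 × 16.83 = 4.053 V
R2 has V_p across it, so P = V_p²/R2.
P_R2 = (4.053)² / 71.6 = 0.2294 W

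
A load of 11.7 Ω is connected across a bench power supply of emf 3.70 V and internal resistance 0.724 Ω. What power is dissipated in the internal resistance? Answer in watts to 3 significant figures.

0.0642 W

The internal resistance carries the same current as the load; P_int = I²r.
I = ε / (r + R) = 3.70 / (0.724 + 11.7) = 0.2978 A
P_int = I² r = (0.2978)² × 0.724 = 0.06421 W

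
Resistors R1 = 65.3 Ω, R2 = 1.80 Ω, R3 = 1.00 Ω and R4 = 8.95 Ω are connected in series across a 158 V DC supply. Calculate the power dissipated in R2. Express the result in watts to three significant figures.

7.57 W

The current is common to all series resistors; compute it, then apply P = I²R for the target.
R_total = 65.3 + 1.80 + 1.00 + 8.95 = 77.05 Ω
I = V / R_total = 158 / 77.05 = 2.051 A
P_R2 = I² × R2 = (2.051)² × 1.80 = 7.569 W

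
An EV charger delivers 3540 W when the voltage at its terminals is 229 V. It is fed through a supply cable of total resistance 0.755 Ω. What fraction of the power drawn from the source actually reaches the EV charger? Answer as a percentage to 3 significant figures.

I = P / V = 3540 / 229 = 15.46 A through the supply cable.
P_line = I² R_line = (15.46)² × 0.755 = 180.4 W
P_source = P_load + P_line = 3540 + 180.4 = 3720 W
η = P_load / P_source = 3540 / 3720 = 0.9515

95.2 %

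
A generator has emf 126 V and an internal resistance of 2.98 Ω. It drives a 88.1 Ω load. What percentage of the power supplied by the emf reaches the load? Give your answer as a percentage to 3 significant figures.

Efficiency is P_load / P_total. With a series r and R sharing the same I, P = I²R for each, so η = R/(R+r).
η = R / (R + r) = 88.1 / (88.1 + 2.98) = 0.9673

96.7 %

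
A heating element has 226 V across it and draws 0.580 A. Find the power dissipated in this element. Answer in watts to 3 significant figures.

Since both terminal voltage and current are stated, P = V I gives the power in one step.
P = 226 V × 0.5800 A = 131.1 W

131 W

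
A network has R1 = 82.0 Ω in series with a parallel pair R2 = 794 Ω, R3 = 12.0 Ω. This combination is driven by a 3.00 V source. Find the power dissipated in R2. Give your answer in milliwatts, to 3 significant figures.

0.180 mW

Reduce the parallel pair to R_p first; the network is then a simple series string.
R_p = (794×12.0)/(794+12.0) = 11.82 Ω
R_total = 82.0 + 11.82 = 93.82 Ω
I = V / R_total = 3.00 / 93.82 = 0.03198 A
Voltage across the parallel pair: V_p = I × R_p = 0.03198 × 11.82 = 0.3780 V
With V_p across R2, its power is V_p²/R2.
P_R2 = (0.3780)² / 794 = 0.0001800 W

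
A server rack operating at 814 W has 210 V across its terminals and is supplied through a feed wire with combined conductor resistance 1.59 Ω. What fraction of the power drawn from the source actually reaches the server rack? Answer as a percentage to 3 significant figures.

I = P / V = 814 / 210 = 3.876 A through the feed wire.
P_line = I² R_line = (3.876)² × 1.59 = 23.89 W
P_source = P_load + P_line = 814.0 + 23.89 = 837.9 W
η = P_load / P_source = 814.0 / 837.9 = 0.9715

97.1 %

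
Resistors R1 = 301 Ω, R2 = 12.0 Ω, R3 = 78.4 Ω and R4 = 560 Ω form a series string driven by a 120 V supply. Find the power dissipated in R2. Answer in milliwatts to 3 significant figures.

Every series element carries the same I. Get I from the total resistance, then P = I² × R2.
R_total = 301 + 12.0 + 78.4 + 560 = 951.4 Ω
I = V / R_total = 120 / 951.4 = 0.1261 A
P_R2 = I² × R2 = (0.1261)² × 12.0 = 0.1909 W

191 mW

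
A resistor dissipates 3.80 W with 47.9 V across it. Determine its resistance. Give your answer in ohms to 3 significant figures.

The two known quantities fix the third via R = V² / P.
R = (47.9)² / 3.80 = 603.8 Ω

604 Ω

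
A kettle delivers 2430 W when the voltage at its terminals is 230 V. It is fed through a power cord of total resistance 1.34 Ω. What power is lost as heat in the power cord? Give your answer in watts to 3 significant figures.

Line loss is just I²R for the cable — we know both I and R_line directly.
I = P / V = 2430 / 230 = 10.57 A through the power cord.
P_line = I² R_line = (10.57)² × 1.34 = 149.6 W

150 W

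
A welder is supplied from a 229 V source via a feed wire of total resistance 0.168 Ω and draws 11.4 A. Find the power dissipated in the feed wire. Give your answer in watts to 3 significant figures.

21.8 W

The feed wire is a series resistance carrying the load current; its dissipation is I²R_line.
The feed wire carries the full 11.4 A.
P_line = I² R_line = (11.40)² × 0.168 = 21.83 W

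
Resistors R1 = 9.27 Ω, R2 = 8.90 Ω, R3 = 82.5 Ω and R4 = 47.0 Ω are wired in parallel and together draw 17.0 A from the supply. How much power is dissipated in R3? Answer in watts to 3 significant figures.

The branches share the same voltage, but only the total current is given — find V from the equivalent resistance first.
1/R_eq = 1/9.27 + 1/8.90 + 1/82.5 + 1/47.0 ⇒ R_eq = 3.943 Ω
V = I_total × R_eq = 17.00 × 3.943 = 67.03 V
P_R3 = V² / R3 = (67.03)² / 82.5 = 54.45 W

54.5 W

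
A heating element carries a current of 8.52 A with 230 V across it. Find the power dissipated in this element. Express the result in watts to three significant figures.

With V and I both given, power follows immediately from P = V I.
P = 230 V × 8.520 A = 1960 W

1960 W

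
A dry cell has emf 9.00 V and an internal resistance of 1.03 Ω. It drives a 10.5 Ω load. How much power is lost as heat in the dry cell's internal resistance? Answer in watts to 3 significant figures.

0.628 W

The internal resistance carries the same current as the load; P_int = I²r.
I = ε / (r + R) = 9.00 / (1.03 + 10.5) = 0.7806 A
P_int = I² r = (0.7806)² × 1.03 = 0.6276 W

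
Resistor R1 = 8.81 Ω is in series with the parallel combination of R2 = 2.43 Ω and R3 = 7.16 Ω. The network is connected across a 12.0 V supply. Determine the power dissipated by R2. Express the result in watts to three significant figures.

Replace R2 and R3 with their parallel equivalent so the circuit becomes R1 in series with R_p.
R_p = (2.43×7.16)/(2.43+7.16) = 1.814 Ω
R_total = 8.81 + 1.814 = 10.62 Ω
I = V / R_total = 12.0 / 10.62 = 1.129 A
Voltage across the parallel pair: V_p = I × R_p = 1.129 × 1.814 = 2.049 V
R2 is across V_p, so use P = V²/R for that branch.
P_R2 = (2.049)² / 2.43 = 1.728 W

1.73 W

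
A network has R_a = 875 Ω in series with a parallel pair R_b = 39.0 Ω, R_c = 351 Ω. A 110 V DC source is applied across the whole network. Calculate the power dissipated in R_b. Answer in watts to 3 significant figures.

First combine the parallel branches into one equivalent R_p, then R_a + R_p is a series pair.
R_p = (39.0×351)/(39.0+351) = 35.10 Ω
R_total = 875 + 35.10 = 910.1 Ω
I = V / R_total = 110 / 910.1 = 0.1209 A
Voltage across the parallel pair: V_p = I × R_p = 0.1209 × 35.10 = 4.242 V
R_b is across V_p, so use P = V²/R for that branch.
P_R_b = (4.242)² / 39.0 = 0.4615 W

0.461 W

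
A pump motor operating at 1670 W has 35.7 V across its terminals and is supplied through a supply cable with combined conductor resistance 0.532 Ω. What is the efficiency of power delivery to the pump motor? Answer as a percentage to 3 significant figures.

58.9 %

I = P / V = 1670 / 35.7 = 46.78 A through the supply cable.
P_line = I² R_line = (46.78)² × 0.532 = 1164 W
P_source = P_load + P_line = 1670 + 1164 = 2834 W
η = P_load / P_source = 1670 / 2834 = 0.5892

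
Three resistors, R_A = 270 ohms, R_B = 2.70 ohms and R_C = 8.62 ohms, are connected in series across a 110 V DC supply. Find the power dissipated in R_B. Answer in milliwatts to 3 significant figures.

Since the resistors are in series they all carry the loop current I = V/R_total; the power in any one is I²R.
R_total = 270 + 2.70 + 8.62 = 281.3 Ω
I = V / R_total = 110 / 281.3 = 0.3910 A
P_R_B = I² × R_B = (0.3910)² × 2.70 = 0.4128 W

413 mW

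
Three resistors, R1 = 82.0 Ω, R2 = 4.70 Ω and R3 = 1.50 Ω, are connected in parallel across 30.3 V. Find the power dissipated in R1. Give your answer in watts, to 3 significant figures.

R1 sits directly across the source, so P = V²/R with V = 30.3 V.
P_R1 = V² / R1 = (30.3)² / 82.0 Ω = 11.20 W

11.2 W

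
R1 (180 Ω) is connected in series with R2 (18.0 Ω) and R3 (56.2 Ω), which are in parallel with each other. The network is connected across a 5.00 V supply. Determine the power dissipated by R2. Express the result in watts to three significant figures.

0.00689 W

Replace R2 and R3 with their parallel equivalent so the circuit becomes R1 in series with R_p.
R_p = (18.0×56.2)/(18.0+56.2) = 13.63 Ω
R_total = 180 + 13.63 = 193.6 Ω
I = V / R_total = 5.00 / 193.6 = 0.02582 A
Voltage across the parallel pair: V_p = I × R_p = 0.02582 × 13.63 = 0.3520 V
R2 is across V_p, so use P = V²/R for that branch.
P_R2 = (0.3520)² / 18.0 = 0.006885 W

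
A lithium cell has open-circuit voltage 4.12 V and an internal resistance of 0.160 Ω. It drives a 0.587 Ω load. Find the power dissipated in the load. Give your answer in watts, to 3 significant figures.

17.9 W

Find the circuit current first, then P = I²R for the load (series elements share I).
I = ε / (r + R) = 4.12 / (0.160 + 0.587) = 5.515 A
P_load = I² R = (5.515)² × 0.587 = 17.86 W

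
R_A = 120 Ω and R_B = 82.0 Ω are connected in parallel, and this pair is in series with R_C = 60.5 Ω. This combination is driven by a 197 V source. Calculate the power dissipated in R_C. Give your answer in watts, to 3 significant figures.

First find R_p for the parallel pair, then treat R_p + R_C as a series loop.
R_p = (120×82.0)/(120+82.0) = 48.71 Ω
R_total = R_p + 60.5 = 48.71 + 60.5 = 109.2 Ω
I = V / R_total = 197 / 109.2 = 1.804 A
R_C is the series element, so its power is I²R.
P_R_C = (1.804)² × 60.5 = 196.9 W

197 W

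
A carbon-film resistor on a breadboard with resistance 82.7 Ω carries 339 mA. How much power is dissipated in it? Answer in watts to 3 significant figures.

Knowing I and R, the power is just I²R — no need to find V first.
P = (0.3390 A)² × 82.7 Ω = 9.504 W

9.50 W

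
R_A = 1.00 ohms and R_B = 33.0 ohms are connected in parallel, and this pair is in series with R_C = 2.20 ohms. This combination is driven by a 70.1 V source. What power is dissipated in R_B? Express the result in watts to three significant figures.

Combine R_A and R_B into their parallel equivalent first, reducing the network to two series resistors.
R_p = (1.00×33.0)/(1.00+33.0) = 0.9706 Ω
R_total = R_p + 2.20 = 0.9706 + 2.20 = 3.171 Ω
I = V / R_total = 70.1 / 3.171 = 22.11 A
Voltage across the parallel pair: V_p = I × R_p = 22.11 × 0.9706 = 21.46 V
R_B has V_p across it, so P = V_p²/R_B.
P_R_B = (21.46)² / 33.0 = 13.95 W

14.0 W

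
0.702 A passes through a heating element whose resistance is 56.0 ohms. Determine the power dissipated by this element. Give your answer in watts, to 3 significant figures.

Knowing I and R, the power is just I²R — no need to find V first.
P = (0.7020 A)² × 56.0 Ω = 27.60 W

27.6 W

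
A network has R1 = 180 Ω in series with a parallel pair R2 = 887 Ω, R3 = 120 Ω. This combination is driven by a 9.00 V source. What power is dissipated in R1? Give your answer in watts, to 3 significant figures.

Collapse R2‖R3 to a single equivalent, reducing the network to two series elements.
R_p = (887×120)/(887+120) = 105.7 Ω
R_total = 180 + 105.7 = 285.7 Ω
I = V / R_total = 9.00 / 285.7 = 0.03150 A
The full supply current passes through R1: P = I²R.
P_R1 = (0.03150)² × 180 = 0.1786 W

0.179 W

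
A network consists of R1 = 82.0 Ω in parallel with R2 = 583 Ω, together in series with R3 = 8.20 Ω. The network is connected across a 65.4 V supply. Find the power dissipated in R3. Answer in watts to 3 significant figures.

5.47 W

Collapse the R1‖R2 pair into one equivalent R_p; then R_p and R3 form a series string.
R_p = (82.0×583)/(82.0+583) = 71.89 Ω
R_total = R_p + 8.20 = 71.89 + 8.20 = 80.09 Ω
I = V / R_total = 65.4 / 80.09 = 0.8166 A
All the supply current flows through R3; use P = I²R3.
P_R3 = (0.8166)² × 8.20 = 5.468 W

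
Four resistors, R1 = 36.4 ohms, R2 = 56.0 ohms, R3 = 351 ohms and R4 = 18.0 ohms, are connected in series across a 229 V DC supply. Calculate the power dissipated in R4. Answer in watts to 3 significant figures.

4.43 W

The current is common to all series resistors; compute it, then apply P = I²R for the target.
R_total = 36.4 + 56.0 + 351 + 18.0 = 461.4 Ω
I = V / R_total = 229 / 461.4 = 0.4963 A
P_R4 = I² × R4 = (0.4963)² × 18.0 = 4.434 W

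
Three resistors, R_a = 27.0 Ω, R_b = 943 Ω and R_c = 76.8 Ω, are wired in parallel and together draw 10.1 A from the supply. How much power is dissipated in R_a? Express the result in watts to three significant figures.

The branches share the same voltage, but only the total current is given — find V from the equivalent resistance first.
1/R_eq = 1/27.0 + 1/943 + 1/76.8 ⇒ R_eq = 19.56 Ω
V = I_total × R_eq = 10.10 × 19.56 = 197.6 V
P_R_a = V² / R_a = (197.6)² / 27.0 = 1446 W

1450 W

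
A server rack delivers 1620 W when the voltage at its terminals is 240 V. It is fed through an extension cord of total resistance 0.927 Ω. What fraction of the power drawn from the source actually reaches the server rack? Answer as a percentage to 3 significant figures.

I = P / V = 1620 / 240 = 6.750 A through the extension cord.
P_line = I² R_line = (6.750)² × 0.927 = 42.24 W
P_source = P_load + P_line = 1620 + 42.24 = 1662 W
η = P_load / P_source = 1620 / 1662 = 0.9746

97.5 %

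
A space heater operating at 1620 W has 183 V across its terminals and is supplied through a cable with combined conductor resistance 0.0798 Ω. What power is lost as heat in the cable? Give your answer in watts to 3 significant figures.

6.25 W

The cable is a series resistance carrying the load current; its dissipation is I²R_line.
I = P / V = 1620 / 183 = 8.852 A through the cable.
P_line = I² R_line = (8.852)² × 0.0798 = 6.254 W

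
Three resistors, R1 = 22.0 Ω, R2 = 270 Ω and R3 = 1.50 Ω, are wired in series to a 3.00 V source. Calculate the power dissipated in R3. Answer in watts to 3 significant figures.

0.000157 W

In a series string the same current flows through every resistor — find that current, then P = I²R for the one we want.
R_total = 22.0 + 270 + 1.50 = 293.5 Ω
I = V / R_total = 3.00 / 293.5 = 0.01022 A
P_R3 = I² × R3 = (0.01022)² × 1.50 = 0.0001567 W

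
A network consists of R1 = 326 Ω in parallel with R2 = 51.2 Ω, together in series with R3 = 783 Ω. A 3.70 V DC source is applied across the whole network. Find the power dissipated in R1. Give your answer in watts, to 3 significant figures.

0.000120 W

Collapse the R1‖R2 pair into one equivalent R_p; then R_p and R3 form a series string.
R_p = (326×51.2)/(326+51.2) = 44.25 Ω
R_total = R_p + 783 = 44.25 + 783 = 827.3 Ω
I = V / R_total = 3.70 / 827.3 = 0.004473 A
Voltage across the parallel pair: V_p = I × R_p = 0.004473 × 44.25 = 0.1979 V
R1 sits across V_p; its power is V_p²/R.
P_R1 = (0.1979)² / 326 = 0.0001202 W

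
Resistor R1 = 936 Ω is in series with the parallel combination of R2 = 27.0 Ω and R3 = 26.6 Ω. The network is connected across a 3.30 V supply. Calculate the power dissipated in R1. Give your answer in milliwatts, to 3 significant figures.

Reduce the parallel pair to R_p first; the network is then a simple series string.
R_p = (27.0×26.6)/(27.0+26.6) = 13.40 Ω
R_total = 936 + 13.40 = 949.4 Ω
I = V / R_total = 3.30 / 949.4 = 0.003476 A
R1 is in the main series path, so its power is I²R1.
P_R1 = (0.003476)² × 936 = 0.01131 W

11.3 mW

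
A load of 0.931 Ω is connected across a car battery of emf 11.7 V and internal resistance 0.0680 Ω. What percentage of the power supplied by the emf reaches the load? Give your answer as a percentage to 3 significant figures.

Both r and R carry the same current, so the power split is just the resistance split: η = R/(R+r).
η = R / (R + r) = 0.931 / (0.931 + 0.0680) = 0.9319

93.2 %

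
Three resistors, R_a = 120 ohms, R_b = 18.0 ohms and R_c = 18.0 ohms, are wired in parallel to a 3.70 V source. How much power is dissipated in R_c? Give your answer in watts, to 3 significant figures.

Each parallel branch sees the full supply voltage, so P = V²/R applies directly to the target branch.
P_R_c = V² / R_c = (3.70)² / 18.0 Ω = 0.7606 W

0.761 W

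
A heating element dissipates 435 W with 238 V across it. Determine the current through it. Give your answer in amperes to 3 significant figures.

The two known quantities fix the third via I = P / V.
I = 435 / 238 = 1.828 A

1.83 A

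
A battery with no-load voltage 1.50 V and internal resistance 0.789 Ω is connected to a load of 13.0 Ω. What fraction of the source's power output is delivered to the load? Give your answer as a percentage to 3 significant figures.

The source delivers εI, of which I²R reaches the load and I²r is lost; since I is common, η = R/(R+r).
η = R / (R + r) = 13.0 / (13.0 + 0.789) = 0.9428

94.3 %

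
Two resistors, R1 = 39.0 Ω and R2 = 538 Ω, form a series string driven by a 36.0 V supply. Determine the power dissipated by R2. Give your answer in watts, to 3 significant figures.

Series elements share the same current, so find I first, then use P = I²R.
R_total = 39.0 + 538 = 577.0 Ω
I = V / R_total = 36.0 / 577.0 = 0.06239 A
P_R2 = I² × R2 = (0.06239)² × 538 = 2.094 W

2.09 W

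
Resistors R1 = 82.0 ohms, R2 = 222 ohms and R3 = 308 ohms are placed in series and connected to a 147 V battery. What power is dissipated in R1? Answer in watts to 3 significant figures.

The current is common to all series resistors; compute it, then apply P = I²R for the target.
R_total = 82.0 + 222 + 308 = 612.0 Ω
I = V / R_total = 147 / 612.0 = 0.2402 A
P_R1 = I² × R1 = (0.2402)² × 82.0 = 4.731 W

4.73 W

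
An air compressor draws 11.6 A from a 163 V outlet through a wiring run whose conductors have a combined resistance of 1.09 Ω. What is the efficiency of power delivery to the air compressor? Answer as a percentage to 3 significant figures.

The wiring run carries the full 11.6 A.
P_line = I² R_line = (11.60)² × 1.09 = 146.7 W
P_source = V I = 163 × 11.60 = 1891 W; P_load = 1744 W
η = P_load / P_source = 1744 / 1891 = 0.9224

92.2 %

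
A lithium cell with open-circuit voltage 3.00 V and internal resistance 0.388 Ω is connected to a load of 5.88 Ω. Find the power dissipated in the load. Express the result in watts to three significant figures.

1.35 W

Load and internal resistance form a series loop — compute the loop current, then the load power via I²R.
I = ε / (r + R) = 3.00 / (0.388 + 5.88) = 0.4786 A
P_load = I² R = (0.4786)² × 5.88 = 1.347 W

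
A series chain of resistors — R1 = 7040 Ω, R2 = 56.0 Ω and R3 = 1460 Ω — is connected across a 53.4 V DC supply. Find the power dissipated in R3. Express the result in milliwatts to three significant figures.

Series elements share the same current, so find I first, then use P = I²R.
R_total = 7040 + 56.0 + 1460 = 8556 Ω
I = V / R_total = 53.4 / 8556 = 0.006241 A
P_R3 = I² × R3 = (0.006241)² × 1460 = 0.05687 W

56.9 mW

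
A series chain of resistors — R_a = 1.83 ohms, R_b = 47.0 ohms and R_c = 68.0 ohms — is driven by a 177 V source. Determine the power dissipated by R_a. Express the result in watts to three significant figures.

4.20 W

Every series element carries the same I. Get I from the total resistance, then P = I² × R_a.
R_total = 1.83 + 47.0 + 68.0 = 116.8 Ω
I = V / R_total = 177 / 116.8 = 1.515 A
P_R_a = I² × R_a = (1.515)² × 1.83 = 4.200 W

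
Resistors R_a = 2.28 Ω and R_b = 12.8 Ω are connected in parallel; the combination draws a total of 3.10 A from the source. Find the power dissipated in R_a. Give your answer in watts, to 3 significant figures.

The branches share the same voltage, but only the total current is given — find V from the equivalent resistance first.
1/R_eq = 1/2.28 + 1/12.8 ⇒ R_eq = 1.935 Ω
V = I_total × R_eq = 3.100 × 1.935 = 5.999 V
P_R_a = V² / R_a = (5.999)² / 2.28 = 15.79 W

15.8 W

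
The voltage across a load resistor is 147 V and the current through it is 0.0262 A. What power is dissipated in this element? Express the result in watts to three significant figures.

V and I are known directly — P = V I, no intermediate step needed.
P = 147 V × 0.02620 A = 3.851 W

3.85 W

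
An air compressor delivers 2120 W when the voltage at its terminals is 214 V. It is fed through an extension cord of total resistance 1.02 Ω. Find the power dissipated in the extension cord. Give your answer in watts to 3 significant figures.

The extension cord and load are in series, so the same current flows in both; the loss is I²R_line.
I = P / V = 2120 / 214 = 9.907 A through the extension cord.
P_line = I² R_line = (9.907)² × 1.02 = 100.1 W

100 W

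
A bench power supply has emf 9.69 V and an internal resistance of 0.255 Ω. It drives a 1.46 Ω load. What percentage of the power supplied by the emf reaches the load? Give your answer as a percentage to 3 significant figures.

η = P_load/(P_load+P_int) = I²R/(I²R+I²r) = R/(R+r) — the I² cancels for series elements.
η = R / (R + r) = 1.46 / (1.46 + 0.255) = 0.8513

85.1 %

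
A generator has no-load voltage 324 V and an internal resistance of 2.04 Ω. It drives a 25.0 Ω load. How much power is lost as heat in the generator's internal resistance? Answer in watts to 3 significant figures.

r is in series with the load, so it carries the full circuit current — the loss in it is I²r.
I = ε / (r + R) = 324 / (2.04 + 25.0) = 11.98 A
P_int = I² r = (11.98)² × 2.04 = 292.9 W

293 W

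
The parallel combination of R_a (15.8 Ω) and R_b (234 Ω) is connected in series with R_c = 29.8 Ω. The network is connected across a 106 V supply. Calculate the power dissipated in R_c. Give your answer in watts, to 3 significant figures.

168 W

First find R_p for the parallel pair, then treat R_p + R_c as a series loop.
R_p = (15.8×234)/(15.8+234) = 14.80 Ω
R_total = R_p + 29.8 = 14.80 + 29.8 = 44.60 Ω
I = V / R_total = 106 / 44.60 = 2.377 A
R_c carries the full series current, so P = I²R.
P_R_c = (2.377)² × 29.8 = 168.3 W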